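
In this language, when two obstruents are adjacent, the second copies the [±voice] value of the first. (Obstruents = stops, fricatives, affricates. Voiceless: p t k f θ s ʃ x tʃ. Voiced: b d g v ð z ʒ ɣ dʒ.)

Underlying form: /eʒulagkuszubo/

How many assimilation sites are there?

2

/k/ after /g/ (voiced) → [g]
/z/ after /s/ (voiceless) → [s]
2 segments change.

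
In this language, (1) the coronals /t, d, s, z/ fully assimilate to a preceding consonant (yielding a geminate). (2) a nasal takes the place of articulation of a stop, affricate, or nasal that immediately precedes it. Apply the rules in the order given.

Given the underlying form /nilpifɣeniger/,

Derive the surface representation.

[nilpifɣeniger]

Rule 1: no segment meets the rule's conditions; no change.
After rule 1: nilpifɣeniger
Rule 2: no segment meets the rule's conditions; no change.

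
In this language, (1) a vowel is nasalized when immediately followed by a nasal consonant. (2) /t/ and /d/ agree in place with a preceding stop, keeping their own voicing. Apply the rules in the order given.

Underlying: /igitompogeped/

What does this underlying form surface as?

[igitõmpogeped]

Rule 1: /o/ before nasal /m/ → [õ]
After rule 1: igitõmpogeped
Rule 2: no segment meets the rule's conditions; no change.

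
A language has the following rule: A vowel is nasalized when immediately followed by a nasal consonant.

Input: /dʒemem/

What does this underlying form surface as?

/e/ before nasal /m/ → [ẽ]
/e/ before nasal /m/ → [ẽ]

[dʒẽmẽm]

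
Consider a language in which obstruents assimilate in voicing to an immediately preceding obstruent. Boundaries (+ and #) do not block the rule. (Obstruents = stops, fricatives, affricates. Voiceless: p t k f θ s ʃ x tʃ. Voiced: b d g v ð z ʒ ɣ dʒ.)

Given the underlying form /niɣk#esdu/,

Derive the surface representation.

[niɣg#estu]

/k/ after /ɣ/ (voiced) → [g]
/d/ after /s/ (voiceless) → [t]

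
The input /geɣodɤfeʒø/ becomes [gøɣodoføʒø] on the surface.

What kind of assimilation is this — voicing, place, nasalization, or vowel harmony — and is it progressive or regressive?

vowel harmony, regressive

/e/→[ø] /ɤ/→[o] /e/→[ø].
Vowels agree with the last vowel, so the harmony is regressive.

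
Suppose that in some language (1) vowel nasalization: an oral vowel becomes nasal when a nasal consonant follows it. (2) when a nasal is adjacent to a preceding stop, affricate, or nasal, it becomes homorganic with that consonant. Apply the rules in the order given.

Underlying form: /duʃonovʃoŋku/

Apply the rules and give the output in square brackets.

[duʃõnovʃõŋku]

Rule 1: /o/ before nasal /n/ → [õ]
Rule 1: /o/ before nasal /ŋ/ → [õ]
After rule 1: duʃõnovʃõŋku
Rule 2: no segment meets the rule's conditions; no change.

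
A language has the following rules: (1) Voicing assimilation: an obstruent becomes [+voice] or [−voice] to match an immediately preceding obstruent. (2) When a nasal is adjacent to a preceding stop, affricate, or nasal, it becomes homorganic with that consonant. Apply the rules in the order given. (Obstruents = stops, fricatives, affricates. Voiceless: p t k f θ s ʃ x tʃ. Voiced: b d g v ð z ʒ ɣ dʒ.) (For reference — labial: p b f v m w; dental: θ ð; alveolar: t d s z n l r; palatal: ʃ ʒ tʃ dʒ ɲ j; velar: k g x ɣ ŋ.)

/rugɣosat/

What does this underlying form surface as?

[rugɣosat]

Rule 1: no segment meets the rule's conditions; no change.
After rule 1: rugɣosat
Rule 2: no segment meets the rule's conditions; no change.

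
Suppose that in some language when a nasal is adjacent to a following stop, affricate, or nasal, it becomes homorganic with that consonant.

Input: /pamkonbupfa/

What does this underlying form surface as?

[paŋkombupfa]

/m/ before /k/ (velar) → [ŋ]
/n/ before /b/ (labial) → [m]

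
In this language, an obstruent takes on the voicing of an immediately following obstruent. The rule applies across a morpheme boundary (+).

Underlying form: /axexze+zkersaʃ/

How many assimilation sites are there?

2

/x/ before /z/ (voiced) → [ɣ]
/z/ before /k/ (voiceless) → [s]
2 segments change.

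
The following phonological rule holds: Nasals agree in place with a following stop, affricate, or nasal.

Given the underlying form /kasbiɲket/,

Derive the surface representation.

[kasbiŋket]

/ɲ/ before /k/ (velar) → [ŋ]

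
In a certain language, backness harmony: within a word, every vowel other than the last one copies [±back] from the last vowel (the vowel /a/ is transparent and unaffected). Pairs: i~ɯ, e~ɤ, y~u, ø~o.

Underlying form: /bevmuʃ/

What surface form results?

/e/ harmonizes with /u/ ([+back]) → [ɤ]

[bɤvmuʃ]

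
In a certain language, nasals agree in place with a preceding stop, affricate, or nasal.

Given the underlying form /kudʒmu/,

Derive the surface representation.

/m/ after /dʒ/ (palatal) → [ɲ]

[kudʒɲu]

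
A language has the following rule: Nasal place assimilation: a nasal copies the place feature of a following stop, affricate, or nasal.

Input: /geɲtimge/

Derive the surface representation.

[gentiŋge]

/ɲ/ before /t/ (alveolar) → [n]
/m/ before /g/ (velar) → [ŋ]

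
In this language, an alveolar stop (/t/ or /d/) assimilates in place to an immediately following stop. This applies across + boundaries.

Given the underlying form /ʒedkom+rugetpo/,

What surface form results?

[ʒegkom+rugeppo]

/d/ before /k/ (velar) → [g]
/t/ before /p/ (labial) → [p]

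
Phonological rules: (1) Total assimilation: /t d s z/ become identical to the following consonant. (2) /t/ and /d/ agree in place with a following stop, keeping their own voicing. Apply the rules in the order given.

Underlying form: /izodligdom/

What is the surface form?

Rule 1: /d/ before /l/ → [l] (total assimilation)
After rule 1: izolligdom
Rule 2: no segment meets the rule's conditions; no change.

[izolligdom]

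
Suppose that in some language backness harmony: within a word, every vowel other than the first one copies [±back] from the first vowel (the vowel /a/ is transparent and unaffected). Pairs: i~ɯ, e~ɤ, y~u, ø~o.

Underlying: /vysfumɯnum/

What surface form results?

[vysfyminym]

/u/ harmonizes with /y/ ([-back]) → [y]
/ɯ/ harmonizes with /y/ ([-back]) → [i]
/u/ harmonizes with /y/ ([-back]) → [y]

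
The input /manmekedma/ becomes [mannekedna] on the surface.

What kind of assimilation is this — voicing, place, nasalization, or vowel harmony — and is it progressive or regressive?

place assimilation, progressive

/m/→[n] /m/→[n].
Each target copies a feature from the preceding segment, so the direction is progressive.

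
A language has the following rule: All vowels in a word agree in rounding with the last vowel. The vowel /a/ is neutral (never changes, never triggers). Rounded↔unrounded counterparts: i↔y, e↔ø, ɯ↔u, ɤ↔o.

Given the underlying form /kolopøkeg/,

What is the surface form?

/o/ harmonizes with /e/ ([-round]) → [ɤ]
/o/ harmonizes with /e/ ([-round]) → [ɤ]
/ø/ harmonizes with /e/ ([-round]) → [e]

[kɤlɤpekeg]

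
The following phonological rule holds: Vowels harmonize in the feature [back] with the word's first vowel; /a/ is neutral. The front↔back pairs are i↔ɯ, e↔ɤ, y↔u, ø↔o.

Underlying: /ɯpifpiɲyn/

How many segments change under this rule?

3

/i/ harmonizes with /ɯ/ ([+back]) → [ɯ]
/i/ harmonizes with /ɯ/ ([+back]) → [ɯ]
/y/ harmonizes with /ɯ/ ([+back]) → [u]
3 segments change.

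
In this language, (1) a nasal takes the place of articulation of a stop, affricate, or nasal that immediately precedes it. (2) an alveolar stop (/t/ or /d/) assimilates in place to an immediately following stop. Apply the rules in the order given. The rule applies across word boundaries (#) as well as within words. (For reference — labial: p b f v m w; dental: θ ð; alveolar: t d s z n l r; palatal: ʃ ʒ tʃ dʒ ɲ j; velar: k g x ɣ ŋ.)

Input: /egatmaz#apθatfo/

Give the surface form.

[egatnaz#apθatfo]

Rule 1: /m/ after /t/ (alveolar) → [n]
After rule 1: egatnaz#apθatfo
Rule 2: no segment meets the rule's conditions; no change.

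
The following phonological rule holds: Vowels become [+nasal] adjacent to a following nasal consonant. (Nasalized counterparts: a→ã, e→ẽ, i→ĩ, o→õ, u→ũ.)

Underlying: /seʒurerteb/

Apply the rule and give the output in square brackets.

no segment meets the rule's conditions; no change.

[seʒurerteb]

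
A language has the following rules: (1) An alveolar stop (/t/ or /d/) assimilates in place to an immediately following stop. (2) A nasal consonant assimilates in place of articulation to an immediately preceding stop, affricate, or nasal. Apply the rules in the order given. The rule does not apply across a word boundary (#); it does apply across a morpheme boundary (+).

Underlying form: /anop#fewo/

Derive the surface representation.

Rule 1: no segment meets the rule's conditions; no change.
After rule 1: anop#fewo
Rule 2: no segment meets the rule's conditions; no change.

[anop#fewo]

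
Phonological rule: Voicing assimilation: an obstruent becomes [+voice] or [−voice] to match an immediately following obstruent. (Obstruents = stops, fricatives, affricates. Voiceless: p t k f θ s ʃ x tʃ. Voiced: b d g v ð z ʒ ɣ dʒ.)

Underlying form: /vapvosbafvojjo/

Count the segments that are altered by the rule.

/p/ before /v/ (voiced) → [b]
/s/ before /b/ (voiced) → [z]
/f/ before /v/ (voiced) → [v]
3 segments change.

3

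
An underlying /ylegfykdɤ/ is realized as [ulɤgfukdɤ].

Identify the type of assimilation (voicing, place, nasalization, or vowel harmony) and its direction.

vowel harmony, regressive

/y/→[u] /e/→[ɤ] /y/→[u].
Vowels agree with the last vowel, so the harmony is regressive.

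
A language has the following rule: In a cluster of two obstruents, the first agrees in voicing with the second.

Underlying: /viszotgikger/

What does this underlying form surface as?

/s/ before /z/ (voiced) → [z]
/t/ before /g/ (voiced) → [d]
/k/ before /g/ (voiced) → [g]

[vizzodgigger]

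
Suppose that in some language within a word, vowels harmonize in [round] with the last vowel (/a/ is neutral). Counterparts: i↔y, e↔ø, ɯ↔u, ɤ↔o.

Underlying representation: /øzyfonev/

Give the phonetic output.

/ø/ harmonizes with /e/ ([-round]) → [e]
/y/ harmonizes with /e/ ([-round]) → [i]
/o/ harmonizes with /e/ ([-round]) → [ɤ]

[ezifɤnev]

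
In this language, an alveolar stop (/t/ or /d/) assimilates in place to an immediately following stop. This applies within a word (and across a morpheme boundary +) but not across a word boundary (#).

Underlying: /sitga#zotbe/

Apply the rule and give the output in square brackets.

[sikga#zopbe]

/t/ before /g/ (velar) → [k]
/t/ before /b/ (labial) → [p]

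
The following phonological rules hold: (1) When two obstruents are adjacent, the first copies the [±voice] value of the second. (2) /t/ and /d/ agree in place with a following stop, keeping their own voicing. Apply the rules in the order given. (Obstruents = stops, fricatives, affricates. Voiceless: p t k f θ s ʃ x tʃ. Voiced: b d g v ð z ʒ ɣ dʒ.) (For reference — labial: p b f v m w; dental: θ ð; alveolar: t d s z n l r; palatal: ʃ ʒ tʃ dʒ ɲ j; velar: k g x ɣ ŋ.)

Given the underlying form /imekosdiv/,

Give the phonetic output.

Rule 1: /s/ before /d/ (voiced) → [z]
After rule 1: imekozdiv
Rule 2: no segment meets the rule's conditions; no change.

[imekozdiv]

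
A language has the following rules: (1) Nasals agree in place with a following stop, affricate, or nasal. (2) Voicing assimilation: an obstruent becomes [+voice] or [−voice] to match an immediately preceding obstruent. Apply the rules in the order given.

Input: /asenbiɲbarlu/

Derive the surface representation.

[asembimbarlu]

Rule 1: /n/ before /b/ (labial) → [m]
Rule 1: /ɲ/ before /b/ (labial) → [m]
After rule 1: asembimbarlu
Rule 2: no segment meets the rule's conditions; no change.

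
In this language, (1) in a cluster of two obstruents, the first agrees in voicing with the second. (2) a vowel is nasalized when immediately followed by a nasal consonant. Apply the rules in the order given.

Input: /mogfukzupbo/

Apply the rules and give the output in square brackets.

Rule 1: /g/ before /f/ (voiceless) → [k]
Rule 1: /k/ before /z/ (voiced) → [g]
Rule 1: /p/ before /b/ (voiced) → [b]
After rule 1: mokfugzubbo
Rule 2: no segment meets the rule's conditions; no change.

[mokfugzubbo]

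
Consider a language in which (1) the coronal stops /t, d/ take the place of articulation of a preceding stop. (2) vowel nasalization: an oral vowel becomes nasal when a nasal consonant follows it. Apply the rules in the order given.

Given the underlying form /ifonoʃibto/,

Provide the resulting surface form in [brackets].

[ifõnoʃibpo]

Rule 1: /t/ after /b/ (labial) → [p]
After rule 1: ifonoʃibpo
Rule 2: /o/ before nasal /n/ → [õ]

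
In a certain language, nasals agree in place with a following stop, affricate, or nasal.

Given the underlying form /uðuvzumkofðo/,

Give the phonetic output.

[uðuvzuŋkofðo]

/m/ before /k/ (velar) → [ŋ]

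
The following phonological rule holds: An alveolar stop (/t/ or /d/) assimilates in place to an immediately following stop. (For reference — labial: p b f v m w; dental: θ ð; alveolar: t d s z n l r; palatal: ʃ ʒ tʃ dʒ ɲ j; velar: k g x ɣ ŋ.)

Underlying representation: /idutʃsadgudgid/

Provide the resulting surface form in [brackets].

/d/ before /g/ (velar) → [g]
/d/ before /g/ (velar) → [g]

[idutʃsagguggid]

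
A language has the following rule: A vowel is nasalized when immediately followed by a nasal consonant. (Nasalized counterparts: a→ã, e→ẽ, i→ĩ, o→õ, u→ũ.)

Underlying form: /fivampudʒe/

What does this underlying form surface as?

[fivãmpudʒe]

/a/ before nasal /m/ → [ã]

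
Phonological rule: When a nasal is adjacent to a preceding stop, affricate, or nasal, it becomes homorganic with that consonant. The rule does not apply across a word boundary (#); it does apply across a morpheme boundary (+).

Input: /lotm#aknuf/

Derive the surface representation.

/m/ after /t/ (alveolar) → [n]
/n/ after /k/ (velar) → [ŋ]

[lotn#akŋuf]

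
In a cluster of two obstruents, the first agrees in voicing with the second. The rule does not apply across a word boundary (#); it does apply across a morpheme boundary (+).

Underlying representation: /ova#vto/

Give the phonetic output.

[ova#fto]

/v/ before /t/ (voiceless) → [f]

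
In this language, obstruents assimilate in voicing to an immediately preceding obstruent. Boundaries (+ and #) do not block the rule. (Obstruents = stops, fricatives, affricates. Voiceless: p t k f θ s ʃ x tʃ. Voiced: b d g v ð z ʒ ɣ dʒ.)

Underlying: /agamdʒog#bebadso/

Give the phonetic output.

/s/ after /d/ (voiced) → [z]

[agamdʒog#bebadzo]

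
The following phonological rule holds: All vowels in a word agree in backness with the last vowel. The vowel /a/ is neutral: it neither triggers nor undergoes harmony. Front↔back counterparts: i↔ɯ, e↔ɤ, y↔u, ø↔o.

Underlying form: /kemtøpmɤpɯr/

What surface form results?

[kɤmtopmɤpɯr]

/e/ harmonizes with /ɯ/ ([+back]) → [ɤ]
/ø/ harmonizes with /ɯ/ ([+back]) → [o]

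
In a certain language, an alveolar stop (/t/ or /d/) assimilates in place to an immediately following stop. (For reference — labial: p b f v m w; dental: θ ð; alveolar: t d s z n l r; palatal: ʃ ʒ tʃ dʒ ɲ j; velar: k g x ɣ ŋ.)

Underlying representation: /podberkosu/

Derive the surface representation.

[pobberkosu]

/d/ before /b/ (labial) → [b]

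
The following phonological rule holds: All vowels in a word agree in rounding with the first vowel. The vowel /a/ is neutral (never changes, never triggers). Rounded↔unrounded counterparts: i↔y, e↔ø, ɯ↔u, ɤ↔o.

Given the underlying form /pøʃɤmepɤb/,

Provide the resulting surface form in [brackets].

/ɤ/ harmonizes with /ø/ ([+round]) → [o]
/e/ harmonizes with /ø/ ([+round]) → [ø]
/ɤ/ harmonizes with /ø/ ([+round]) → [o]

[pøʃomøpob]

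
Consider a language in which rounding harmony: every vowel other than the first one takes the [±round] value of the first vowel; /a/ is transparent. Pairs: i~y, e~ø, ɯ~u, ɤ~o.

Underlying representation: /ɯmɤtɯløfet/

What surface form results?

[ɯmɤtɯlefet]

/ø/ harmonizes with /ɯ/ ([-round]) → [e]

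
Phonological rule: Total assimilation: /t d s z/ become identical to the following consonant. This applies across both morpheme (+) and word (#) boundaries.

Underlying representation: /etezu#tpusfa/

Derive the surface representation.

/t/ before /p/ → [p] (total assimilation)
/s/ before /f/ → [f] (total assimilation)

[etezu#ppuffa]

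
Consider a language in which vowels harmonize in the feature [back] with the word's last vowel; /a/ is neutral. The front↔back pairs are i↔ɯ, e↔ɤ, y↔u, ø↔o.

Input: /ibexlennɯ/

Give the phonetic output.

/i/ harmonizes with /ɯ/ ([+back]) → [ɯ]
/e/ harmonizes with /ɯ/ ([+back]) → [ɤ]
/e/ harmonizes with /ɯ/ ([+back]) → [ɤ]

[ɯbɤxlɤnnɯ]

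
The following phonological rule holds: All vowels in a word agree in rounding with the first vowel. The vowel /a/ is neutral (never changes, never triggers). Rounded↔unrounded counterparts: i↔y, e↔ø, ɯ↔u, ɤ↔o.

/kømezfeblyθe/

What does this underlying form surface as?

/e/ harmonizes with /ø/ ([+round]) → [ø]
/e/ harmonizes with /ø/ ([+round]) → [ø]
/e/ harmonizes with /ø/ ([+round]) → [ø]

[kømøzføblyθø]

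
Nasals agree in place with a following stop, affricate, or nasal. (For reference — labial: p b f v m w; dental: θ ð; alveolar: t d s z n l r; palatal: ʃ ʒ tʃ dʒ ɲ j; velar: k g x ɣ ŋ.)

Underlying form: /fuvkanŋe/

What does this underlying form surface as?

[fuvkaŋŋe]

/n/ before /ŋ/ (velar) → [ŋ]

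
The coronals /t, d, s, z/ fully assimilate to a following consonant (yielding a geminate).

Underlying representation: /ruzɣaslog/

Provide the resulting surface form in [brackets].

/z/ before /ɣ/ → [ɣ] (total assimilation)
/s/ before /l/ → [l] (total assimilation)

[ruɣɣallog]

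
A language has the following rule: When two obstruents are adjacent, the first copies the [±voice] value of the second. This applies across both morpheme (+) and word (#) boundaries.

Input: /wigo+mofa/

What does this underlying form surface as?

[wigo+mofa]

no segment meets the rule's conditions; no change.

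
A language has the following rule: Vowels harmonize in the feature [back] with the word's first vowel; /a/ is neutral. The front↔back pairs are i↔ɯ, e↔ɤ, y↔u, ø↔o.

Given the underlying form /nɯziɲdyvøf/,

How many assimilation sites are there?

3

/i/ harmonizes with /ɯ/ ([+back]) → [ɯ]
/y/ harmonizes with /ɯ/ ([+back]) → [u]
/ø/ harmonizes with /ɯ/ ([+back]) → [o]
3 segments change.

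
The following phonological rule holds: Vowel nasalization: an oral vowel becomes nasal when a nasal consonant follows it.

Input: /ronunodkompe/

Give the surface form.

[rõnũnodkõmpe]

/o/ before nasal /n/ → [õ]
/u/ before nasal /n/ → [ũ]
/o/ before nasal /m/ → [õ]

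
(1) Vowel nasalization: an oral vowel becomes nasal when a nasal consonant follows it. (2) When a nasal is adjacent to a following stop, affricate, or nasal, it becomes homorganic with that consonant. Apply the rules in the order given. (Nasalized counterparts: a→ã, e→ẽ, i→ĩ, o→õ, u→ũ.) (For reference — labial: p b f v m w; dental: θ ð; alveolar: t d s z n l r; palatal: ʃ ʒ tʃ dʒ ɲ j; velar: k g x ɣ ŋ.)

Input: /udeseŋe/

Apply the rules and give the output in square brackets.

[udesẽŋe]

Rule 1: /e/ before nasal /ŋ/ → [ẽ]
After rule 1: udesẽŋe
Rule 2: no segment meets the rule's conditions; no change.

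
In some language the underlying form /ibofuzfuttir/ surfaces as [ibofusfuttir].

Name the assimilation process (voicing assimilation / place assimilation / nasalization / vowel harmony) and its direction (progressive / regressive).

/z/→[s].
Each target copies a feature from the following segment, so the direction is regressive.

voicing assimilation, regressive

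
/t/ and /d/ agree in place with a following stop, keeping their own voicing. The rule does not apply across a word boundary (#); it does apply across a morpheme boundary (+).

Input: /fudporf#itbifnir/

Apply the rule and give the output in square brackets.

/d/ before /p/ (labial) → [b]
/t/ before /b/ (labial) → [p]

[fubporf#ipbifnir]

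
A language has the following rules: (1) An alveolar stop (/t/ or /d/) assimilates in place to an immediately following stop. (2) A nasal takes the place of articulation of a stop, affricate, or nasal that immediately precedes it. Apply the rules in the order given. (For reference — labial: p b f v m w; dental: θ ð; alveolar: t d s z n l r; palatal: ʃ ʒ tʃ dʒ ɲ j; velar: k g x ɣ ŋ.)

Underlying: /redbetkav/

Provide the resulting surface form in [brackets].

[rebbekkav]

Rule 1: /d/ before /b/ (labial) → [b]
Rule 1: /t/ before /k/ (velar) → [k]
After rule 1: rebbekkav
Rule 2: no segment meets the rule's conditions; no change.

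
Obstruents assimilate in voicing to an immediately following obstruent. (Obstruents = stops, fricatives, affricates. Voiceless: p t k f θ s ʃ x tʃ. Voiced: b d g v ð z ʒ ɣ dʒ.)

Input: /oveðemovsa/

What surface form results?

[oveðemofsa]

/v/ before /s/ (voiceless) → [f]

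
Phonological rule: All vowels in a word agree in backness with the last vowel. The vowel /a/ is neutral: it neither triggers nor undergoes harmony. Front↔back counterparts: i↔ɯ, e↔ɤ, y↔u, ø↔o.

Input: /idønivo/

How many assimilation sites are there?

/i/ harmonizes with /o/ ([+back]) → [ɯ]
/ø/ harmonizes with /o/ ([+back]) → [o]
/i/ harmonizes with /o/ ([+back]) → [ɯ]
3 segments change.

3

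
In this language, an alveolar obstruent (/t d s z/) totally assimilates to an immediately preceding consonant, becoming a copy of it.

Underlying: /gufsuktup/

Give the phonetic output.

/s/ after /f/ → [f] (total assimilation)
/t/ after /k/ → [k] (total assimilation)

[guffukkup]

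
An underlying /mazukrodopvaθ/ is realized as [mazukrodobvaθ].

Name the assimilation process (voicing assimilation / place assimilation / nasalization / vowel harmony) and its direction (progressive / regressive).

voicing assimilation, regressive

/p/→[b].
Each target copies a feature from the following segment, so the direction is regressive.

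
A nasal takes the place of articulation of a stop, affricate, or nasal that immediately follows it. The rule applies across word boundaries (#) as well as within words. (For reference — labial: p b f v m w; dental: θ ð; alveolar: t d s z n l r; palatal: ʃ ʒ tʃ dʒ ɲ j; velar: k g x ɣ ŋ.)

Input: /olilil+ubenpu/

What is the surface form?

[olilil+ubempu]

/n/ before /p/ (labial) → [m]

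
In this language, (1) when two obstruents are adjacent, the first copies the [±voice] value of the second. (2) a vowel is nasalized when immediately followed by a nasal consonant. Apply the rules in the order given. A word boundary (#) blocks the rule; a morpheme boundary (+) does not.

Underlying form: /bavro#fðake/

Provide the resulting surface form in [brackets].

Rule 1: /f/ before /ð/ (voiced) → [v]
After rule 1: bavro#vðake
Rule 2: no segment meets the rule's conditions; no change.

[bavro#vðake]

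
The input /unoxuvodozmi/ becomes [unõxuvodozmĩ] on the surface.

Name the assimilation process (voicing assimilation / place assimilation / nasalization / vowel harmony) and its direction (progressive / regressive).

nasalization, progressive

/o/→[õ] /i/→[ĩ].
Each target copies a feature from the preceding segment, so the direction is progressive.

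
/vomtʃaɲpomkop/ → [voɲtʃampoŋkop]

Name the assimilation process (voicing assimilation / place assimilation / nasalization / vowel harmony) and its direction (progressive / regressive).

place assimilation, regressive

/m/→[ɲ] /ɲ/→[m] /m/→[ŋ].
Each target copies a feature from the following segment, so the direction is regressive.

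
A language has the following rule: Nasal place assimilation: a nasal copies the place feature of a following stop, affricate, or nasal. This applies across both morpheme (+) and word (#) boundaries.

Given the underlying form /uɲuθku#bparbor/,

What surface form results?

[uɲuθku#bparbor]

no segment meets the rule's conditions; no change.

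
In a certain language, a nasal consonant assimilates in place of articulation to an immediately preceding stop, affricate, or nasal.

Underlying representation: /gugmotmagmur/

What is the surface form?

[gugŋotnagŋur]

/m/ after /g/ (velar) → [ŋ]
/m/ after /t/ (alveolar) → [n]
/m/ after /g/ (velar) → [ŋ]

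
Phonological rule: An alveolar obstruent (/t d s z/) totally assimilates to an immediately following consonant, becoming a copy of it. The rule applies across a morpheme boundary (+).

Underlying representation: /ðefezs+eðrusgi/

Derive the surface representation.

/z/ before /s/ → [s] (total assimilation)
/s/ before /g/ → [g] (total assimilation)

[ðefess+eðruggi]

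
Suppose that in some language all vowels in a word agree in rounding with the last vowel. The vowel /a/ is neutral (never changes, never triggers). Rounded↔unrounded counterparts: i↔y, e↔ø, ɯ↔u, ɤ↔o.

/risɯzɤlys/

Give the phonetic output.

[rysuzolys]

/i/ harmonizes with /y/ ([+round]) → [y]
/ɯ/ harmonizes with /y/ ([+round]) → [u]
/ɤ/ harmonizes with /y/ ([+round]) → [o]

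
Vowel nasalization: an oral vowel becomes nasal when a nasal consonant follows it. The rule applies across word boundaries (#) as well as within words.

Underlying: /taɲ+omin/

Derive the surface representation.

[tãɲ+õmĩn]

/a/ before nasal /ɲ/ → [ã]
/o/ before nasal /m/ → [õ]
/i/ before nasal /n/ → [ĩ]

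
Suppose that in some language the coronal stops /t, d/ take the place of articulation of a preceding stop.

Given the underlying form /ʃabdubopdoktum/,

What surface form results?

[ʃabbubopbokkum]

/d/ after /b/ (labial) → [b]
/d/ after /p/ (labial) → [b]
/t/ after /k/ (velar) → [k]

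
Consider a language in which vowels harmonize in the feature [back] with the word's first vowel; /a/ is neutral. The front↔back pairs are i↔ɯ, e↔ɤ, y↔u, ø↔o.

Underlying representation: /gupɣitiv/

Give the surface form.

[gupɣɯtɯv]

/i/ harmonizes with /u/ ([+back]) → [ɯ]
/i/ harmonizes with /u/ ([+back]) → [ɯ]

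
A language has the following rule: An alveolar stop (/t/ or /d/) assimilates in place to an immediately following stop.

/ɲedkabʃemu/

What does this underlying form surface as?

[ɲegkabʃemu]

/d/ before /k/ (velar) → [g]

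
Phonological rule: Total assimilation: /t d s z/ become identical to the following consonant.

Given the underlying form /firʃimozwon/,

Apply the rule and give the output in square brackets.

[firʃimowwon]

/z/ before /w/ → [w] (total assimilation)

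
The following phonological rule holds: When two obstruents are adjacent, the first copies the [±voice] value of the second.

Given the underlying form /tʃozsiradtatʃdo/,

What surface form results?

/z/ before /s/ (voiceless) → [s]
/d/ before /t/ (voiceless) → [t]
/tʃ/ before /d/ (voiced) → [dʒ]

[tʃossirattadʒdo]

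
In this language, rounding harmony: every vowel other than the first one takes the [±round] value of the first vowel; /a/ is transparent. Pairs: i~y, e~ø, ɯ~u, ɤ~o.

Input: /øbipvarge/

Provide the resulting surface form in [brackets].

/i/ harmonizes with /ø/ ([+round]) → [y]
/e/ harmonizes with /ø/ ([+round]) → [ø]

[øbypvargø]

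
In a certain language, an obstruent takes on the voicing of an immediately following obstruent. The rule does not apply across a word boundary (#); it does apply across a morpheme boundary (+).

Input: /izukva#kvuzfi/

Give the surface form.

[izugva#gvusfi]

/k/ before /v/ (voiced) → [g]
/k/ before /v/ (voiced) → [g]
/z/ before /f/ (voiceless) → [s]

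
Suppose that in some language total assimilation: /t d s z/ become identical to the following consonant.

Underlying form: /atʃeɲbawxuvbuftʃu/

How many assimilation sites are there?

No segment meets the rule's conditions.

0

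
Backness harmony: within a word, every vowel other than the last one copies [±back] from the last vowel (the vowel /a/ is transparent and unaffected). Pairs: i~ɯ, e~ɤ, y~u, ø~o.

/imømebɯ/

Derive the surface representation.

[ɯmomɤbɯ]

/i/ harmonizes with /ɯ/ ([+back]) → [ɯ]
/ø/ harmonizes with /ɯ/ ([+back]) → [o]
/e/ harmonizes with /ɯ/ ([+back]) → [ɤ]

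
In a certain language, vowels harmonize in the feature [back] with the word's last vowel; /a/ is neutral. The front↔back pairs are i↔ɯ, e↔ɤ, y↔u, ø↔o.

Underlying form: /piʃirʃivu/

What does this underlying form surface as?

/i/ harmonizes with /u/ ([+back]) → [ɯ]
/i/ harmonizes with /u/ ([+back]) → [ɯ]
/i/ harmonizes with /u/ ([+back]) → [ɯ]

[pɯʃɯrʃɯvu]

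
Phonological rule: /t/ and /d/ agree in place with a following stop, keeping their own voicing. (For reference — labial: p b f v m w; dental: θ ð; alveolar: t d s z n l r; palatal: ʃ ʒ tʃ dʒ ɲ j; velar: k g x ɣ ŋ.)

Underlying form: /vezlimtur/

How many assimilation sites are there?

No segment meets the rule's conditions.

0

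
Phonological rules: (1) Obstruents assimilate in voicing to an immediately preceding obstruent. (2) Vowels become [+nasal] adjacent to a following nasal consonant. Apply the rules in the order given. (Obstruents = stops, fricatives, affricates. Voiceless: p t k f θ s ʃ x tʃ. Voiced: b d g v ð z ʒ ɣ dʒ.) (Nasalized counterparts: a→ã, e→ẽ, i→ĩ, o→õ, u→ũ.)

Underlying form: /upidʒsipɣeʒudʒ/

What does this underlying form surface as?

Rule 1: /s/ after /dʒ/ (voiced) → [z]
Rule 1: /ɣ/ after /p/ (voiceless) → [x]
After rule 1: upidʒzipxeʒudʒ
Rule 2: no segment meets the rule's conditions; no change.

[upidʒzipxeʒudʒ]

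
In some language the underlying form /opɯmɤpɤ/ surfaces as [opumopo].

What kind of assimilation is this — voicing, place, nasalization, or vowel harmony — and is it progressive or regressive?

vowel harmony, progressive

/ɯ/→[u] /ɤ/→[o] /ɤ/→[o].
Vowels agree with the first vowel, so the harmony is progressive.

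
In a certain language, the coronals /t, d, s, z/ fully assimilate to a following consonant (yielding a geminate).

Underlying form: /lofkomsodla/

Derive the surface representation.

[lofkomsolla]

/d/ before /l/ → [l] (total assimilation)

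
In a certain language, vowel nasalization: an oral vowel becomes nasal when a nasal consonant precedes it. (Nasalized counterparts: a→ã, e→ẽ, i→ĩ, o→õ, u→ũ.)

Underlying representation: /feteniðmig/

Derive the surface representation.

[fetenĩðmĩg]

/i/ after nasal /n/ → [ĩ]
/i/ after nasal /m/ → [ĩ]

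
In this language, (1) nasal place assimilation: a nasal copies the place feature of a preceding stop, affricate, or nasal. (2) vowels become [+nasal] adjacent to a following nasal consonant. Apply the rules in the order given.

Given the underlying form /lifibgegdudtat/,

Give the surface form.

[lifibgegdudtat]

Rule 1: no segment meets the rule's conditions; no change.
After rule 1: lifibgegdudtat
Rule 2: no segment meets the rule's conditions; no change.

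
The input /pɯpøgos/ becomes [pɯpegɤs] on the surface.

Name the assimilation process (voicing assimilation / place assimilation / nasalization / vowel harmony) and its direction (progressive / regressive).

/ø/→[e] /o/→[ɤ].
Vowels agree with the first vowel, so the harmony is progressive.

vowel harmony, progressive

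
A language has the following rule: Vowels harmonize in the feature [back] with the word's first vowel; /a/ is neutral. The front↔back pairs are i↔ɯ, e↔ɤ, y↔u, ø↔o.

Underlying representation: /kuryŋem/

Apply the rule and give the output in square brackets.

/y/ harmonizes with /u/ ([+back]) → [u]
/e/ harmonizes with /u/ ([+back]) → [ɤ]

[kuruŋɤm]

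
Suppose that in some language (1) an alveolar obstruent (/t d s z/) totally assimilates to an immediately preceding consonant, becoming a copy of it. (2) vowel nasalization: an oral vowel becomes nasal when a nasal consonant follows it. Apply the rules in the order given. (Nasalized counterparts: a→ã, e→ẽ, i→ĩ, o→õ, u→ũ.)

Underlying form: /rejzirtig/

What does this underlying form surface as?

[rejjirrig]

Rule 1: /z/ after /j/ → [j] (total assimilation)
Rule 1: /t/ after /r/ → [r] (total assimilation)
After rule 1: rejjirrig
Rule 2: no segment meets the rule's conditions; no change.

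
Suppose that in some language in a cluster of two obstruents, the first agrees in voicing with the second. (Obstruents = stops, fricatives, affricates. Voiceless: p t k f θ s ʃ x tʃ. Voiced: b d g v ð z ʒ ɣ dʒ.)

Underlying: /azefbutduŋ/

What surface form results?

/f/ before /b/ (voiced) → [v]
/t/ before /d/ (voiced) → [d]

[azevbudduŋ]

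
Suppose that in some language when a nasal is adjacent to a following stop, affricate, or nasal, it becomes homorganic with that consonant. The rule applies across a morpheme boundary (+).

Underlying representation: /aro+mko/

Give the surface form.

[aro+ŋko]

/m/ before /k/ (velar) → [ŋ]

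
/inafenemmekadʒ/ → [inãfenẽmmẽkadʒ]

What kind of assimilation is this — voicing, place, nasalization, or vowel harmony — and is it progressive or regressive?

nasalization, progressive

/a/→[ã] /e/→[ẽ] /e/→[ẽ].
Each target copies a feature from the preceding segment, so the direction is progressive.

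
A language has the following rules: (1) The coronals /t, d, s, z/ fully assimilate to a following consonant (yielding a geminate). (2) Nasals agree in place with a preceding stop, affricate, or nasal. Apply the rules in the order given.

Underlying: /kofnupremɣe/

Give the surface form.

Rule 1: no segment meets the rule's conditions; no change.
After rule 1: kofnupremɣe
Rule 2: no segment meets the rule's conditions; no change.

[kofnupremɣe]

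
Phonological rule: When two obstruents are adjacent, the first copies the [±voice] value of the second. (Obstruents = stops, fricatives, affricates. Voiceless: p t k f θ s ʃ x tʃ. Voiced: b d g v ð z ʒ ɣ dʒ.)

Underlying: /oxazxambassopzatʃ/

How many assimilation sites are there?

/z/ before /x/ (voiceless) → [s]
/p/ before /z/ (voiced) → [b]
2 segments change.

2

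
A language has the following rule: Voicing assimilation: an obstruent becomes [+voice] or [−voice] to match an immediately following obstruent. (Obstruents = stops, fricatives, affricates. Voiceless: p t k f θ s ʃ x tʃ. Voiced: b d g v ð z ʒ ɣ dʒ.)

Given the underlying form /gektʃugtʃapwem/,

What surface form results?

/g/ before /tʃ/ (voiceless) → [k]

[gektʃuktʃapwem]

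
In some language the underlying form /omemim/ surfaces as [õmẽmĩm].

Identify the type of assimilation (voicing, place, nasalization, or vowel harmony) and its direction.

nasalization, regressive

/o/→[õ] /e/→[ẽ] /i/→[ĩ].
Each target copies a feature from the following segment, so the direction is regressive.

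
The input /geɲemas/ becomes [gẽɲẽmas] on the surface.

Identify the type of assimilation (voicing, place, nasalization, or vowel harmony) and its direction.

/e/→[ẽ] /e/→[ẽ].
Each target copies a feature from the following segment, so the direction is regressive.

nasalization, regressive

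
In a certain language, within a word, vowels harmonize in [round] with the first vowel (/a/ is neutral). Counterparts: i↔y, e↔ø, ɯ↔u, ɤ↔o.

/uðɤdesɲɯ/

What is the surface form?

[uðodøsɲu]

/ɤ/ harmonizes with /u/ ([+round]) → [o]
/e/ harmonizes with /u/ ([+round]) → [ø]
/ɯ/ harmonizes with /u/ ([+round]) → [u]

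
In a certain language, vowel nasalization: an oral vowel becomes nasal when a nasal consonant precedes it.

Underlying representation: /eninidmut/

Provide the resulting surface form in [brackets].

/i/ after nasal /n/ → [ĩ]
/i/ after nasal /n/ → [ĩ]
/u/ after nasal /m/ → [ũ]

[enĩnĩdmũt]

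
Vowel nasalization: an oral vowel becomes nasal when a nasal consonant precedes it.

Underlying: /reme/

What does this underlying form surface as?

[remẽ]

/e/ after nasal /m/ → [ẽ]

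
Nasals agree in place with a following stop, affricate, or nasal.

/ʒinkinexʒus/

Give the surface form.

[ʒiŋkinexʒus]

/n/ before /k/ (velar) → [ŋ]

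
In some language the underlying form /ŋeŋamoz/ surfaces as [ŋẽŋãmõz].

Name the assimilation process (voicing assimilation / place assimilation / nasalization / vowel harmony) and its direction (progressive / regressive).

nasalization, progressive

/e/→[ẽ] /a/→[ã] /o/→[õ].
Each target copies a feature from the preceding segment, so the direction is progressive.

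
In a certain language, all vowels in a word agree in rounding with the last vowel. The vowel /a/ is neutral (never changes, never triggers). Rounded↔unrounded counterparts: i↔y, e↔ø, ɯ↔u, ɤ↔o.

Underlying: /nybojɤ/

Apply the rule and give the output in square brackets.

[nibɤjɤ]

/y/ harmonizes with /ɤ/ ([-round]) → [i]
/o/ harmonizes with /ɤ/ ([-round]) → [ɤ]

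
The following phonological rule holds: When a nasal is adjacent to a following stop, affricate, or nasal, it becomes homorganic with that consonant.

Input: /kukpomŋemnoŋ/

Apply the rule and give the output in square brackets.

[kukpoŋŋennoŋ]

/m/ before /ŋ/ (velar) → [ŋ]
/m/ before /n/ (alveolar) → [n]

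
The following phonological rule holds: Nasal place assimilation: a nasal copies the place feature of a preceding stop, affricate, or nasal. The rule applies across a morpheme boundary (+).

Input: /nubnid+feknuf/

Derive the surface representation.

/n/ after /b/ (labial) → [m]
/n/ after /k/ (velar) → [ŋ]

[nubmid+fekŋuf]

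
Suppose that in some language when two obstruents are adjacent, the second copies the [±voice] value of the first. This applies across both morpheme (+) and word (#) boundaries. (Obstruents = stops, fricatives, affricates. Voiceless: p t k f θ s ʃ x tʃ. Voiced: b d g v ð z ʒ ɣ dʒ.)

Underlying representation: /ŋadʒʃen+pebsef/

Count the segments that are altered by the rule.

/ʃ/ after /dʒ/ (voiced) → [ʒ]
/s/ after /b/ (voiced) → [z]
2 segments change.

2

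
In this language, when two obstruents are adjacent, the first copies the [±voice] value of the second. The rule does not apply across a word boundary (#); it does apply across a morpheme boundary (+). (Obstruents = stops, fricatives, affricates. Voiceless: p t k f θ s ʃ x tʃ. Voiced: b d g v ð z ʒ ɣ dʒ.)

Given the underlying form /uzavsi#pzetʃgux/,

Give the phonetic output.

[uzafsi#bzedʒgux]

/v/ before /s/ (voiceless) → [f]
/p/ before /z/ (voiced) → [b]
/tʃ/ before /g/ (voiced) → [dʒ]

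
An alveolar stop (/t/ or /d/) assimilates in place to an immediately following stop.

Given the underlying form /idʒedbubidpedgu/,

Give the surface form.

[idʒebbubibpeggu]

/d/ before /b/ (labial) → [b]
/d/ before /p/ (labial) → [b]
/d/ before /g/ (velar) → [g]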